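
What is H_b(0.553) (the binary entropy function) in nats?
0.6875 nats

The binary entropy function is:
H(p) = -p log(p) - (1-p) log(1-p)

H(0.553) = -0.553 × log_e(0.553) - 0.447 × log_e(0.447)
H(0.553) = 0.6875 nats

Note: Binary entropy is maximized at p=0.5 (H=1 bit) and minimized at p=0 or p=1 (H=0).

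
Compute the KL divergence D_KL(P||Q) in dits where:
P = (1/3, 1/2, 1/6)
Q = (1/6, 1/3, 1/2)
0.1089 dits

KL divergence: D_KL(P||Q) = Σ p(x) log(p(x)/q(x))

Computing term by term:
  x=0: 1/3 × log_10[(1/3)/(1/6)] = 1/3 × 0.3010 = 0.1003
  x=1: 1/2 × log_10[(1/2)/(1/3)] = 1/2 × 0.1761 = 0.0880
  x=2: 1/6 × log_10[(1/6)/(1/2)] = 1/6 × -0.4771 = -0.0795

D_KL(P||Q) = 0.1089 dits

Note: KL divergence is always non-negative and equals 0 iff P = Q.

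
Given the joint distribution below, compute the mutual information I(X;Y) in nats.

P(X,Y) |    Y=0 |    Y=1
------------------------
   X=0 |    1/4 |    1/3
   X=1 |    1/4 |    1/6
0.0144 nats

Mutual information: I(X;Y) = H(X) + H(Y) - H(X,Y)

Marginals:
P(X) = (7/12, 5/12), H(X) = 0.6792 nats
P(Y) = (1/2, 1/2), H(Y) = 0.6931 nats

Joint entropy: H(X,Y) = 1.3580 nats

I(X;Y) = 0.6792 + 0.6931 - 1.3580 = 0.0144 nats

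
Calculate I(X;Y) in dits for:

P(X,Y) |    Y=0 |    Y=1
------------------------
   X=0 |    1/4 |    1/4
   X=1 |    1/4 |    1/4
0.0000 dits

Mutual information: I(X;Y) = H(X) + H(Y) - H(X,Y)

Marginals:
P(X) = (1/2, 1/2), H(X) = 0.3010 dits
P(Y) = (1/2, 1/2), H(Y) = 0.3010 dits

Joint entropy: H(X,Y) = 0.6021 dits

I(X;Y) = 0.3010 + 0.3010 - 0.6021 = 0.0000 dits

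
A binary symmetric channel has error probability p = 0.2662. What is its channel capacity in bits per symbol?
0.1640 bits

For a binary symmetric channel (BSC) with error probability p:
Capacity C = 1 - H(p) bits per symbol

where H(p) = -p log₂(p) - (1-p) log₂(1-p) is the binary entropy function.

H(0.2662) = 0.8360 bits
C = 1 - 0.8360 = 0.1640 bits per symbol

This means we can reliably transmit up to 0.1640 bits of information per channel use.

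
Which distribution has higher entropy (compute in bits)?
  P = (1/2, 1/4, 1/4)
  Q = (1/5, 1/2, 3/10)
P

Computing entropies in bits:
H(P) = 1.5000
H(Q) = 1.4855

Distribution P has higher entropy.

Intuition: The distribution closer to uniform (more spread out) has higher entropy.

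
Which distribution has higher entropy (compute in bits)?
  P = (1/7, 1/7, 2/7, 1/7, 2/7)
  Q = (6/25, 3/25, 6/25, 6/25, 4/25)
Q

Computing entropies in bits:
H(P) = 2.2359
H(Q) = 2.2725

Distribution Q has higher entropy.

Intuition: The distribution closer to uniform (more spread out) has higher entropy.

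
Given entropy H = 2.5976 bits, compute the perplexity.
6.0528

Perplexity is 2^H (or exp(H) for natural log).

H = 2.5976 bits
Perplexity = 2^2.5976 = 6.0528

Interpretation: The model's uncertainty is equivalent to choosing uniformly among 6.1 options.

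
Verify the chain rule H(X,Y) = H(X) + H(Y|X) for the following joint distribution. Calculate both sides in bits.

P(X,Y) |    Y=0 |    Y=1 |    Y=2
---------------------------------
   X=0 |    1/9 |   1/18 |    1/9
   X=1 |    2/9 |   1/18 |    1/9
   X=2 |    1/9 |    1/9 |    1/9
H(X,Y) = 3.0588, H(X) = 1.5715, H(Y|X) = 1.4873 (all in bits)

Chain rule: H(X,Y) = H(X) + H(Y|X)

Left side — joint entropy directly:
H(X,Y) = -Σ p(x,y) log p(x,y) = 3.0588 bits

Right side — compute H(Y|X) from the conditional distributions:
P(X) = (5/18, 7/18, 1/3), so H(X) = 1.5715 bits
H(Y|X) = Σ_x P(X=x) · H(Y|X=x):
  P(Y|X=0) = (2/5, 1/5, 2/5), H(Y|X=0) = 1.5219, weight P(X=0) = 5/18
  P(Y|X=1) = (4/7, 1/7, 2/7), H(Y|X=1) = 1.3788, weight P(X=1) = 7/18
  P(Y|X=2) = (1/3, 1/3, 1/3), H(Y|X=2) = 1.5850, weight P(X=2) = 1/3
H(Y|X) = 1.4873 bits

H(X) + H(Y|X) = 1.5715 + 1.4873 = 3.0588 bits

Both sides equal 3.0588 bits. ✓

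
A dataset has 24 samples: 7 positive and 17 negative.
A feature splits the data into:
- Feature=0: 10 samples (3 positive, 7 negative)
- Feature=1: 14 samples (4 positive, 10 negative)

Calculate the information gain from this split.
0.0002 bits

Information Gain = H(Y) - H(Y|Feature)

Before split:
P(positive) = 7/24 = 0.2917
H(Y) = 0.8709 bits

After split:
Feature=0: H = 0.8813 bits (weight = 10/24)
Feature=1: H = 0.8631 bits (weight = 14/24)
H(Y|Feature) = (10/24)×0.8813 + (14/24)×0.8631 = 0.8707 bits

Information Gain = 0.8709 - 0.8707 = 0.0002 bits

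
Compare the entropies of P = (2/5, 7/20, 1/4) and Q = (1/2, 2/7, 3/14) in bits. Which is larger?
P

Computing entropies in bits:
H(P) = 1.5589
H(Q) = 1.4926

Distribution P has higher entropy.

Intuition: The distribution closer to uniform (more spread out) has higher entropy.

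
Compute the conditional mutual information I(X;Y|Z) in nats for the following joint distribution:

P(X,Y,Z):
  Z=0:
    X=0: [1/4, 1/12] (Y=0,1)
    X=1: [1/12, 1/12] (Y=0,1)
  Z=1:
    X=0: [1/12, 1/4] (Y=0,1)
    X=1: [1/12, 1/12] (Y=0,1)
0.0306 nats

Conditional mutual information: I(X;Y|Z) = H(X|Z) + H(Y|Z) - H(X,Y|Z)

H(Z) = 0.6931
H(X,Z) = 1.3297 → H(X|Z) = 0.6365
H(Y,Z) = 1.3297 → H(Y|Z) = 0.6365
H(X,Y,Z) = 1.9356 → H(X,Y|Z) = 1.2425

I(X;Y|Z) = 0.6365 + 0.6365 - 1.2425 = 0.0306 nats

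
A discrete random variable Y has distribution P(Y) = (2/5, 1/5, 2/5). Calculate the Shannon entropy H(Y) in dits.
0.4581 dits

Shannon entropy is H(X) = -Σ p(x) log p(x).

For P = (2/5, 1/5, 2/5):
H = -2/5 × log_10(2/5) -1/5 × log_10(1/5) -2/5 × log_10(2/5)
H = 0.4581 dits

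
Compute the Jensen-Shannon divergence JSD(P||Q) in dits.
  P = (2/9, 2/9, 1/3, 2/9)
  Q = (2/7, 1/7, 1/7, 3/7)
0.0185 dits

Jensen-Shannon divergence is:
JSD(P||Q) = 0.5 × D_KL(P||M) + 0.5 × D_KL(Q||M)
where M = 0.5 × (P + Q) is the mixture distribution.

M = 0.5 × (2/9, 2/9, 1/3, 2/9) + 0.5 × (2/7, 1/7, 1/7, 3/7) = (0.253968, 0.18254, 5/21, 0.325397)

D_KL(P||M) = 0.0180 dits
D_KL(Q||M) = 0.0190 dits

JSD(P||Q) = 0.5 × 0.0180 + 0.5 × 0.0190 = 0.0185 dits

Unlike KL divergence, JSD is symmetric and bounded: 0 ≤ JSD ≤ log(2).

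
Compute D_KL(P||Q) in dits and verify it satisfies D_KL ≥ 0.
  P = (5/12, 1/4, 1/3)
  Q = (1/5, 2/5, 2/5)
0.0554 dits

KL divergence satisfies the Gibbs inequality: D_KL(P||Q) ≥ 0 for all distributions P, Q.

D_KL(P||Q) = Σ p(x) log(p(x)/q(x))
Term by term:
  x=0: 5/12 × log_10[(5/12)/(1/5)] = 0.1328
  x=1: 1/4 × log_10[(1/4)/(2/5)] = -0.0510
  x=2: 1/3 × log_10[(1/3)/(2/5)] = -0.0264
D_KL(P||Q) = 0.0554 dits

D_KL(P||Q) = 0.0554 ≥ 0 ✓

This non-negativity is a fundamental property: relative entropy cannot be negative because it measures how different Q is from P.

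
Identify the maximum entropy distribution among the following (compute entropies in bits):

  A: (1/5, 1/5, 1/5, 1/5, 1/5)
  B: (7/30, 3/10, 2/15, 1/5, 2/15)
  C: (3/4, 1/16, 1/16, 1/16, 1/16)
A

For a discrete distribution over n outcomes, entropy is maximized by the uniform distribution.

Computing entropies:
H(A) = 2.3219 bits
H(B) = 2.2505 bits
H(C) = 1.3113 bits

The uniform distribution (where all probabilities equal 1/5) achieves the maximum entropy of log_2(5) = 2.3219 bits.

Distribution A has the highest entropy.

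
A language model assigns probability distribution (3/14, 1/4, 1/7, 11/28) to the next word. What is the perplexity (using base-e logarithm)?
3.7498

Perplexity is e^H (or exp(H) for natural log).

First, H = -Σ p log p = 1.3217 nats
Perplexity = e^1.3217 = 3.7498

Interpretation: The model's uncertainty is equivalent to choosing uniformly among 3.7 options.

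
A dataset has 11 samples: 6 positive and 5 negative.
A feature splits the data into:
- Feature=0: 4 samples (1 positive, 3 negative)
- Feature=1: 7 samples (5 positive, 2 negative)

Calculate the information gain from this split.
0.1498 bits

Information Gain = H(Y) - H(Y|Feature)

Before split:
P(positive) = 6/11 = 0.5455
H(Y) = 0.9940 bits

After split:
Feature=0: H = 0.8113 bits (weight = 4/11)
Feature=1: H = 0.8631 bits (weight = 7/11)
H(Y|Feature) = (4/11)×0.8113 + (7/11)×0.8631 = 0.8443 bits

Information Gain = 0.9940 - 0.8443 = 0.1498 bits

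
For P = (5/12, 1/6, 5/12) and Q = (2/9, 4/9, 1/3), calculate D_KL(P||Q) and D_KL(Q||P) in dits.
D_KL(P||Q) = 0.0831, D_KL(Q||P) = 0.0963

KL divergence is not symmetric: D_KL(P||Q) ≠ D_KL(Q||P) in general.

D_KL(P||Q) = 0.0831 dits
D_KL(Q||P) = 0.0963 dits

No, they are not equal!

This asymmetry is why KL divergence is not a true distance metric.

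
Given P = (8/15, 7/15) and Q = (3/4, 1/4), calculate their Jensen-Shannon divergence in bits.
0.0373 bits

Jensen-Shannon divergence is:
JSD(P||Q) = 0.5 × D_KL(P||M) + 0.5 × D_KL(Q||M)
where M = 0.5 × (P + Q) is the mixture distribution.

M = 0.5 × (8/15, 7/15) + 0.5 × (3/4, 1/4) = (0.641667, 0.358333)

D_KL(P||M) = 0.0356 bits
D_KL(Q||M) = 0.0390 bits

JSD(P||Q) = 0.5 × 0.0356 + 0.5 × 0.0390 = 0.0373 bits

Unlike KL divergence, JSD is symmetric and bounded: 0 ≤ JSD ≤ log(2).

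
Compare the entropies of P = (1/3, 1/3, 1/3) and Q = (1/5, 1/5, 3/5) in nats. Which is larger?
P

Computing entropies in nats:
H(P) = 1.0986
H(Q) = 0.9503

Distribution P has higher entropy.

Intuition: The distribution closer to uniform (more spread out) has higher entropy.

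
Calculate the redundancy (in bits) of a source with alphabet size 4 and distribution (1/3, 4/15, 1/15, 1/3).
0.1744 bits

Redundancy measures how far a source is from maximum entropy:
R = H_max - H(X)

Maximum entropy for 4 symbols: H_max = log_2(4) = 2.0000 bits
Actual entropy: H(X) = 1.8256 bits
Redundancy: R = 2.0000 - 1.8256 = 0.1744 bits

This redundancy represents potential for compression: the source could be compressed by 0.1744 bits per symbol.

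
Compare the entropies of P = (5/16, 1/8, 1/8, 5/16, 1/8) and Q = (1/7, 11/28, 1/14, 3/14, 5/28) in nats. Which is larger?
P

Computing entropies in nats:
H(P) = 1.5068
H(Q) = 1.4713

Distribution P has higher entropy.

Intuition: The distribution closer to uniform (more spread out) has higher entropy.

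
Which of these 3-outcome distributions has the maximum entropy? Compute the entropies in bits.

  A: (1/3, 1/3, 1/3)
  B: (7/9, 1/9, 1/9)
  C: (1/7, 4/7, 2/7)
A

For a discrete distribution over n outcomes, entropy is maximized by the uniform distribution.

Computing entropies:
H(A) = 1.5850 bits
H(B) = 0.9864 bits
H(C) = 1.3788 bits

The uniform distribution (where all probabilities equal 1/3) achieves the maximum entropy of log_2(3) = 1.5850 bits.

Distribution A has the highest entropy.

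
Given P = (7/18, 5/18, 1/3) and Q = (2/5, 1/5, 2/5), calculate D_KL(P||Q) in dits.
0.0085 dits

KL divergence: D_KL(P||Q) = Σ p(x) log(p(x)/q(x))

Computing term by term:
  x=0: 7/18 × log_10[(7/18)/(2/5)] = 7/18 × -0.0122 = -0.0048
  x=1: 5/18 × log_10[(5/18)/(1/5)] = 5/18 × 0.1427 = 0.0396
  x=2: 1/3 × log_10[(1/3)/(2/5)] = 1/3 × -0.0792 = -0.0264

D_KL(P||Q) = 0.0085 dits

Note: KL divergence is always non-negative and equals 0 iff P = Q.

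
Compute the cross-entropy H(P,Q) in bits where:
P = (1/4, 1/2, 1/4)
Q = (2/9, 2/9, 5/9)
1.8394 bits

Cross-entropy: H(P,Q) = -Σ p(x) log q(x)

Alternatively: H(P,Q) = H(P) + D_KL(P||Q)
H(P) = 1.5000 bits
D_KL(P||Q) = 0.3394 bits

H(P,Q) = 1.5000 + 0.3394 = 1.8394 bits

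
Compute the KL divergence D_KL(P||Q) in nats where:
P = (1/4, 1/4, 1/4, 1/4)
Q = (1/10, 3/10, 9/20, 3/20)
0.1643 nats

KL divergence: D_KL(P||Q) = Σ p(x) log(p(x)/q(x))

Computing term by term:
  x=0: 1/4 × log_e[(1/4)/(1/10)] = 1/4 × 0.9163 = 0.2291
  x=1: 1/4 × log_e[(1/4)/(3/10)] = 1/4 × -0.1823 = -0.0456
  x=2: 1/4 × log_e[(1/4)/(9/20)] = 1/4 × -0.5878 = -0.1469
  x=3: 1/4 × log_e[(1/4)/(3/20)] = 1/4 × 0.5108 = 0.1277

D_KL(P||Q) = 0.1643 nats

Note: KL divergence is always non-negative and equals 0 iff P = Q.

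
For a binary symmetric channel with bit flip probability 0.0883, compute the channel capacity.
0.5692 bits

For a binary symmetric channel (BSC) with error probability p:
Capacity C = 1 - H(p) bits per symbol

where H(p) = -p log₂(p) - (1-p) log₂(1-p) is the binary entropy function.

H(0.0883) = 0.4308 bits
C = 1 - 0.4308 = 0.5692 bits per symbol

This means we can reliably transmit up to 0.5692 bits of information per channel use.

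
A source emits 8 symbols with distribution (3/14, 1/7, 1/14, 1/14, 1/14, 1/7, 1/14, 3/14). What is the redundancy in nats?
0.1093 nats

Redundancy measures how far a source is from maximum entropy:
R = H_max - H(X)

Maximum entropy for 8 symbols: H_max = log_e(8) = 2.0794 nats
Actual entropy: H(X) = 1.9702 nats
Redundancy: R = 2.0794 - 1.9702 = 0.1093 nats

This redundancy represents potential for compression: the source could be compressed by 0.1093 nats per symbol.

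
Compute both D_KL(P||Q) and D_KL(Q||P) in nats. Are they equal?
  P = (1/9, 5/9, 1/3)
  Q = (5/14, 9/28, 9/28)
D_KL(P||Q) = 0.1864, D_KL(Q||P) = 0.2294

KL divergence is not symmetric: D_KL(P||Q) ≠ D_KL(Q||P) in general.

D_KL(P||Q) = 0.1864 nats
D_KL(Q||P) = 0.2294 nats

No, they are not equal!

This asymmetry is why KL divergence is not a true distance metric.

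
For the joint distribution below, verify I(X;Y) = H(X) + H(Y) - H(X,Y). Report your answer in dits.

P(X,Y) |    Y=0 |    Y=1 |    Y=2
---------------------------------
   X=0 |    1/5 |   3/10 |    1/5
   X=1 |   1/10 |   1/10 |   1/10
I(X;Y) = 0.0017 dits

Mutual information has multiple equivalent forms:
- I(X;Y) = H(X) - H(X|Y)
- I(X;Y) = H(Y) - H(Y|X)
- I(X;Y) = H(X) + H(Y) - H(X,Y)

Computing all quantities:
H(X) = 0.2653, H(Y) = 0.4729, H(X,Y) = 0.7365
H(X|Y) = 0.2635, H(Y|X) = 0.4712

Verification:
H(X) - H(X|Y) = 0.2653 - 0.2635 = 0.0017
H(Y) - H(Y|X) = 0.4729 - 0.4712 = 0.0017
H(X) + H(Y) - H(X,Y) = 0.2653 + 0.4729 - 0.7365 = 0.0017

All forms give I(X;Y) = 0.0017 dits. ✓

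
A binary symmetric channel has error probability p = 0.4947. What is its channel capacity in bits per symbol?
0.0001 bits

For a binary symmetric channel (BSC) with error probability p:
Capacity C = 1 - H(p) bits per symbol

where H(p) = -p log₂(p) - (1-p) log₂(1-p) is the binary entropy function.

H(0.4947) = 0.9999 bits
C = 1 - 0.9999 = 0.0001 bits per symbol

This means we can reliably transmit up to 0.0001 bits of information per channel use.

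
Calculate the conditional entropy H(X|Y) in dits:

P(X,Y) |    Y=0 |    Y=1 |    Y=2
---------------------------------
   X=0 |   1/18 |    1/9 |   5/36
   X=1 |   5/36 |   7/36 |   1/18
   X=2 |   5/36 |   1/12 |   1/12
0.4478 dits

Using the chain rule: H(X|Y) = H(X,Y) - H(Y)

First, compute H(X,Y) = 0.9209 dits

Marginal P(Y) = (1/3, 7/18, 5/18)
H(Y) = 0.4731 dits

H(X|Y) = H(X,Y) - H(Y) = 0.9209 - 0.4731 = 0.4478 dits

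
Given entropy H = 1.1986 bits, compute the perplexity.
2.2952

Perplexity is 2^H (or exp(H) for natural log).

H = 1.1986 bits
Perplexity = 2^1.1986 = 2.2952

Interpretation: The model's uncertainty is equivalent to choosing uniformly among 2.3 options.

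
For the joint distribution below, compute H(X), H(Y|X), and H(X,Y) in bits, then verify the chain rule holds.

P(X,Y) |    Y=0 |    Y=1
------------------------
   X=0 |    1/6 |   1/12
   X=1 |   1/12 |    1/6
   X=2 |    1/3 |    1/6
H(X,Y) = 2.4183, H(X) = 1.5000, H(Y|X) = 0.9183 (all in bits)

Chain rule: H(X,Y) = H(X) + H(Y|X)

Left side — joint entropy directly:
H(X,Y) = -Σ p(x,y) log p(x,y) = 2.4183 bits

Right side — compute H(Y|X) from the conditional distributions:
P(X) = (1/4, 1/4, 1/2), so H(X) = 1.5000 bits
H(Y|X) = Σ_x P(X=x) · H(Y|X=x):
  P(Y|X=0) = (2/3, 1/3), H(Y|X=0) = 0.9183, weight P(X=0) = 1/4
  P(Y|X=1) = (1/3, 2/3), H(Y|X=1) = 0.9183, weight P(X=1) = 1/4
  P(Y|X=2) = (2/3, 1/3), H(Y|X=2) = 0.9183, weight P(X=2) = 1/2
H(Y|X) = 0.9183 bits

H(X) + H(Y|X) = 1.5000 + 0.9183 = 2.4183 bits

Both sides equal 2.4183 bits. ✓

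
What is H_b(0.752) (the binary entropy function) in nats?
0.5601 nats

The binary entropy function is:
H(p) = -p log(p) - (1-p) log(1-p)

H(0.752) = -0.752 × log_e(0.752) - 0.248 × log_e(0.248)
H(0.752) = 0.5601 nats

Note: Binary entropy is maximized at p=0.5 (H=1 bit) and minimized at p=0 or p=1 (H=0).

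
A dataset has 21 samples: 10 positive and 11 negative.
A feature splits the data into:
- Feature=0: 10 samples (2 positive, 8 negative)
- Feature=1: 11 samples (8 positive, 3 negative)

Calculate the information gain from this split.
0.2118 bits

Information Gain = H(Y) - H(Y|Feature)

Before split:
P(positive) = 10/21 = 0.4762
H(Y) = 0.9984 bits

After split:
Feature=0: H = 0.7219 bits (weight = 10/21)
Feature=1: H = 0.8454 bits (weight = 11/21)
H(Y|Feature) = (10/21)×0.7219 + (11/21)×0.8454 = 0.7866 bits

Information Gain = 0.9984 - 0.7866 = 0.2118 bits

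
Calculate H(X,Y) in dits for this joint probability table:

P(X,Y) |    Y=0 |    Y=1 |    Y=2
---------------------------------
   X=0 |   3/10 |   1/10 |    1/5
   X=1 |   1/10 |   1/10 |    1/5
0.7365 dits

Joint entropy is H(X,Y) = -Σ_{x,y} p(x,y) log p(x,y).

Summing over all non-zero entries:
H(X,Y) = -[3/10·log_10(3/10) + 1/10·log_10(1/10) + 1/5·log_10(1/5) + 1/10·log_10(1/10) + 1/10·log_10(1/10) + 1/5·log_10(1/5)]
H(X,Y) = 0.7365 dits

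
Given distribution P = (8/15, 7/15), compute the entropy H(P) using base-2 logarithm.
0.9968 bits

Shannon entropy is H(X) = -Σ p(x) log p(x).

For P = (8/15, 7/15):
H = -8/15 × log_2(8/15) -7/15 × log_2(7/15)
H = 0.9968 bits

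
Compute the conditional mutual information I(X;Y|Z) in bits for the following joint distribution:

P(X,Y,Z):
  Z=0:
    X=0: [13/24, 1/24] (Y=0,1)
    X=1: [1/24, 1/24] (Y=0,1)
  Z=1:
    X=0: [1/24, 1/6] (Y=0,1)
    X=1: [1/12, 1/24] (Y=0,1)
0.1154 bits

Conditional mutual information: I(X;Y|Z) = H(X|Z) + H(Y|Z) - H(X,Y|Z)

H(Z) = 0.9183
H(X,Z) = 1.5988 → H(X|Z) = 0.6805
H(Y,Z) = 1.5988 → H(Y|Z) = 0.6805
H(X,Y,Z) = 2.1639 → H(X,Y|Z) = 1.2456

I(X;Y|Z) = 0.6805 + 0.6805 - 1.2456 = 0.1154 bits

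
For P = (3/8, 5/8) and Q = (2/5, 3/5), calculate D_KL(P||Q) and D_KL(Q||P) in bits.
D_KL(P||Q) = 0.0019, D_KL(Q||P) = 0.0019

KL divergence is not symmetric: D_KL(P||Q) ≠ D_KL(Q||P) in general.

D_KL(P||Q) = 0.0019 bits
D_KL(Q||P) = 0.0019 bits

In this case they happen to be equal (to 4 decimal places).

This asymmetry is why KL divergence is not a true distance metric.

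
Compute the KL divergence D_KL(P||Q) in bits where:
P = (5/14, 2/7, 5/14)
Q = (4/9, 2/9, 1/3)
0.0265 bits

KL divergence: D_KL(P||Q) = Σ p(x) log(p(x)/q(x))

Computing term by term:
  x=0: 5/14 × log_2[(5/14)/(4/9)] = 5/14 × -0.3155 = -0.1127
  x=1: 2/7 × log_2[(2/7)/(2/9)] = 2/7 × 0.3626 = 0.1036
  x=2: 5/14 × log_2[(5/14)/(1/3)] = 5/14 × 0.0995 = 0.0355

D_KL(P||Q) = 0.0265 bits

Note: KL divergence is always non-negative and equals 0 iff P = Q.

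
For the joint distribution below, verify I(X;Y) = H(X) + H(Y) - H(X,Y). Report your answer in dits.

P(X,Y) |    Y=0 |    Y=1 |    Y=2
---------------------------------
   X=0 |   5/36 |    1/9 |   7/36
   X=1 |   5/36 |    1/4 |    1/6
I(X;Y) = 0.0097 dits

Mutual information has multiple equivalent forms:
- I(X;Y) = H(X) - H(X|Y)
- I(X;Y) = H(Y) - H(Y|X)
- I(X;Y) = H(X) + H(Y) - H(X,Y)

Computing all quantities:
H(X) = 0.2983, H(Y) = 0.4740, H(X,Y) = 0.7627
H(X|Y) = 0.2887, H(Y|X) = 0.4643

Verification:
H(X) - H(X|Y) = 0.2983 - 0.2887 = 0.0097
H(Y) - H(Y|X) = 0.4740 - 0.4643 = 0.0097
H(X) + H(Y) - H(X,Y) = 0.2983 + 0.4740 - 0.7627 = 0.0097

All forms give I(X;Y) = 0.0097 dits. ✓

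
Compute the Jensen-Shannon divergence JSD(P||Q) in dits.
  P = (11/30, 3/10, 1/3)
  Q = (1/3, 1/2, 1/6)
0.0118 dits

Jensen-Shannon divergence is:
JSD(P||Q) = 0.5 × D_KL(P||M) + 0.5 × D_KL(Q||M)
where M = 0.5 × (P + Q) is the mixture distribution.

M = 0.5 × (11/30, 3/10, 1/3) + 0.5 × (1/3, 1/2, 1/6) = (7/20, 2/5, 1/4)

D_KL(P||M) = 0.0116 dits
D_KL(Q||M) = 0.0120 dits

JSD(P||Q) = 0.5 × 0.0116 + 0.5 × 0.0120 = 0.0118 dits

Unlike KL divergence, JSD is symmetric and bounded: 0 ≤ JSD ≤ log(2).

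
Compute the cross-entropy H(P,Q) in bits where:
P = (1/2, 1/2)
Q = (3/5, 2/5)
1.0294 bits

Cross-entropy: H(P,Q) = -Σ p(x) log q(x)

Alternatively: H(P,Q) = H(P) + D_KL(P||Q)
H(P) = 1.0000 bits
D_KL(P||Q) = 0.0294 bits

H(P,Q) = 1.0000 + 0.0294 = 1.0294 bits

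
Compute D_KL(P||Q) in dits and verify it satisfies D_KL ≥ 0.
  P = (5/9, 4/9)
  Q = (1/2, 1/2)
0.0027 dits

KL divergence satisfies the Gibbs inequality: D_KL(P||Q) ≥ 0 for all distributions P, Q.

D_KL(P||Q) = Σ p(x) log(p(x)/q(x))
Term by term:
  x=0: 5/9 × log_10[(5/9)/(1/2)] = 0.0254
  x=1: 4/9 × log_10[(4/9)/(1/2)] = -0.0227
D_KL(P||Q) = 0.0027 dits

D_KL(P||Q) = 0.0027 ≥ 0 ✓

This non-negativity is a fundamental property: relative entropy cannot be negative because it measures how different Q is from P.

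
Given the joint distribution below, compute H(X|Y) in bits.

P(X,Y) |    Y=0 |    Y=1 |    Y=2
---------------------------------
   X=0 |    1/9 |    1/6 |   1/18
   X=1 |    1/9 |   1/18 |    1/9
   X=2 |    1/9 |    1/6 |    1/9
1.5145 bits

Using the chain rule: H(X|Y) = H(X,Y) - H(Y)

First, compute H(X,Y) = 3.0860 bits

Marginal P(Y) = (1/3, 7/18, 5/18)
H(Y) = 1.5715 bits

H(X|Y) = H(X,Y) - H(Y) = 3.0860 - 1.5715 = 1.5145 bits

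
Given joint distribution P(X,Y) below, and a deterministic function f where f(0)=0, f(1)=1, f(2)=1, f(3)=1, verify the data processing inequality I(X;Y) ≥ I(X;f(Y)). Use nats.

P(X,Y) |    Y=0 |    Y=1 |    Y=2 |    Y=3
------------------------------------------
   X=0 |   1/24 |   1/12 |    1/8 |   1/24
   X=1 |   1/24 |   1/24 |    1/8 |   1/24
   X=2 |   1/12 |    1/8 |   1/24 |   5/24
I(X;Y) = 0.1122, I(X;f(Y)) = 0.0010, inequality holds: 0.1122 ≥ 0.0010

Data Processing Inequality: For any Markov chain X → Y → Z, we have I(X;Y) ≥ I(X;Z).

Here Z = f(Y) is a deterministic function of Y, forming X → Y → Z.

Original I(X;Y) = 0.1122 nats

After applying f:
P(X,Z) where Z=f(Y):
- P(X,Z=0) = P(X,Y=0)
- P(X,Z=1) = P(X,Y=1) + P(X,Y=2) + P(X,Y=3)

I(X;Z) = I(X;f(Y)) = 0.0010 nats

Verification: 0.1122 ≥ 0.0010 ✓

Information cannot be created by processing; the function f can only lose information about X.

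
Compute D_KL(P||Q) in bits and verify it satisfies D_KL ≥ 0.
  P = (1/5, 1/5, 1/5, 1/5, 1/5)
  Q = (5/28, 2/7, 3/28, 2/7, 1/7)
0.1040 bits

KL divergence satisfies the Gibbs inequality: D_KL(P||Q) ≥ 0 for all distributions P, Q.

D_KL(P||Q) = Σ p(x) log(p(x)/q(x))
Term by term:
  x=0: 1/5 × log_2[(1/5)/(5/28)] = 0.0327
  x=1: 1/5 × log_2[(1/5)/(2/7)] = -0.1029
  x=2: 1/5 × log_2[(1/5)/(3/28)] = 0.1801
  x=3: 1/5 × log_2[(1/5)/(2/7)] = -0.1029
  x=4: 1/5 × log_2[(1/5)/(1/7)] = 0.0971
D_KL(P||Q) = 0.1040 bits

D_KL(P||Q) = 0.1040 ≥ 0 ✓

This non-negativity is a fundamental property: relative entropy cannot be negative because it measures how different Q is from P.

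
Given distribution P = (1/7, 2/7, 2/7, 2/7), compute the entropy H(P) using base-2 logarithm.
1.9502 bits

Shannon entropy is H(X) = -Σ p(x) log p(x).

For P = (1/7, 2/7, 2/7, 2/7):
H = -1/7 × log_2(1/7) -2/7 × log_2(2/7) -2/7 × log_2(2/7) -2/7 × log_2(2/7)
H = 1.9502 bits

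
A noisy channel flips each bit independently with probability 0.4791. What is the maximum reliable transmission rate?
0.0013 bits

For a binary symmetric channel (BSC) with error probability p:
Capacity C = 1 - H(p) bits per symbol

where H(p) = -p log₂(p) - (1-p) log₂(1-p) is the binary entropy function.

H(0.4791) = 0.9987 bits
C = 1 - 0.9987 = 0.0013 bits per symbol

This means we can reliably transmit up to 0.0013 bits of information per channel use.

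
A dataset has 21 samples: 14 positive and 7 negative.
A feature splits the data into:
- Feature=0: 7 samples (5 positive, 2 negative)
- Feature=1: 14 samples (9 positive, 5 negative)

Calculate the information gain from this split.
0.0037 bits

Information Gain = H(Y) - H(Y|Feature)

Before split:
P(positive) = 14/21 = 0.6667
H(Y) = 0.9183 bits

After split:
Feature=0: H = 0.8631 bits (weight = 7/21)
Feature=1: H = 0.9403 bits (weight = 14/21)
H(Y|Feature) = (7/21)×0.8631 + (14/21)×0.9403 = 0.9146 bits

Information Gain = 0.9183 - 0.9146 = 0.0037 bits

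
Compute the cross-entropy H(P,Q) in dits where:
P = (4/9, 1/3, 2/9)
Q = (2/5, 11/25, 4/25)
0.4726 dits

Cross-entropy: H(P,Q) = -Σ p(x) log q(x)

Alternatively: H(P,Q) = H(P) + D_KL(P||Q)
H(P) = 0.4607 dits
D_KL(P||Q) = 0.0118 dits

H(P,Q) = 0.4607 + 0.0118 = 0.4726 dits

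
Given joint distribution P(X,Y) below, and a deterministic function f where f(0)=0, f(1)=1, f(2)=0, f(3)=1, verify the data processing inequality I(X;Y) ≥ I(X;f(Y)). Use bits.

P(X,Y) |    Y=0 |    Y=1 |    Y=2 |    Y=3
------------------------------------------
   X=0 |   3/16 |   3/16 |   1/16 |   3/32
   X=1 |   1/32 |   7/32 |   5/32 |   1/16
I(X;Y) = 0.1227, I(X;f(Y)) = 0.0036, inequality holds: 0.1227 ≥ 0.0036

Data Processing Inequality: For any Markov chain X → Y → Z, we have I(X;Y) ≥ I(X;Z).

Here Z = f(Y) is a deterministic function of Y, forming X → Y → Z.

Original I(X;Y) = 0.1227 bits

After applying f:
P(X,Z) where Z=f(Y):
- P(X,Z=0) = P(X,Y=0) + P(X,Y=2)
- P(X,Z=1) = P(X,Y=1) + P(X,Y=3)

I(X;Z) = I(X;f(Y)) = 0.0036 bits

Verification: 0.1227 ≥ 0.0036 ✓

Information cannot be created by processing; the function f can only lose information about X.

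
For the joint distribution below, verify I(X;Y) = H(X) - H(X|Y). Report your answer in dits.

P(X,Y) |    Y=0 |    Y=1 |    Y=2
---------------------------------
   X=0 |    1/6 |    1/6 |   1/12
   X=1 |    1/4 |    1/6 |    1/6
I(X;Y) = 0.0037 dits

Mutual information has multiple equivalent forms:
- I(X;Y) = H(X) - H(X|Y)
- I(X;Y) = H(Y) - H(Y|X)
- I(X;Y) = H(X) + H(Y) - H(X,Y)

Computing all quantities:
H(X) = 0.2950, H(Y) = 0.4680, H(X,Y) = 0.7592
H(X|Y) = 0.2912, H(Y|X) = 0.4642

Verification:
H(X) - H(X|Y) = 0.2950 - 0.2912 = 0.0037
H(Y) - H(Y|X) = 0.4680 - 0.4642 = 0.0037
H(X) + H(Y) - H(X,Y) = 0.2950 + 0.4680 - 0.7592 = 0.0037

All forms give I(X;Y) = 0.0037 dits. ✓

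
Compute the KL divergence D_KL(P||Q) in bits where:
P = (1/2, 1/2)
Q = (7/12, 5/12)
0.0203 bits

KL divergence: D_KL(P||Q) = Σ p(x) log(p(x)/q(x))

Computing term by term:
  x=0: 1/2 × log_2[(1/2)/(7/12)] = 1/2 × -0.2224 = -0.1112
  x=1: 1/2 × log_2[(1/2)/(5/12)] = 1/2 × 0.2630 = 0.1315

D_KL(P||Q) = 0.0203 bits

Note: KL divergence is always non-negative and equals 0 iff P = Q.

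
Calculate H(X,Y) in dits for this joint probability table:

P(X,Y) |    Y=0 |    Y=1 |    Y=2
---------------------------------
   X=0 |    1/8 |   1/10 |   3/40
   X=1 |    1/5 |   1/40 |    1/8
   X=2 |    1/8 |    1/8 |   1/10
0.9158 dits

Joint entropy is H(X,Y) = -Σ_{x,y} p(x,y) log p(x,y).

Summing over all non-zero entries:
H(X,Y) = -[1/8·log_10(1/8) + 1/10·log_10(1/10) + 3/40·log_10(3/40) + 1/5·log_10(1/5) + 1/40·log_10(1/40) + 1/8·log_10(1/8) + 1/8·log_10(1/8) + 1/8·log_10(1/8) + 1/10·log_10(1/10)]
H(X,Y) = 0.9158 dits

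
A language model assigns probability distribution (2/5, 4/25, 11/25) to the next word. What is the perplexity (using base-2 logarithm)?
2.7759

Perplexity is 2^H (or exp(H) for natural log).

First, H = -Σ p log p = 1.4729 bits
Perplexity = 2^1.4729 = 2.7759

Interpretation: The model's uncertainty is equivalent to choosing uniformly among 2.8 options.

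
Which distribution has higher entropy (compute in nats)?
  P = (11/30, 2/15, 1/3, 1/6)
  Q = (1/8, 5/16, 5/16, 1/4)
Q

Computing entropies in nats:
H(P) = 1.3014
H(Q) = 1.3335

Distribution Q has higher entropy.

Intuition: The distribution closer to uniform (more spread out) has higher entropy.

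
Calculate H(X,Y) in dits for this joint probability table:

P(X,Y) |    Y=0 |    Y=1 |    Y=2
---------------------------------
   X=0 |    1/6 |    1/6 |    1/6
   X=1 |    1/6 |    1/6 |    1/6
0.7782 dits

Joint entropy is H(X,Y) = -Σ_{x,y} p(x,y) log p(x,y).

Summing over all non-zero entries:
H(X,Y) = -[1/6·log_10(1/6) + 1/6·log_10(1/6) + 1/6·log_10(1/6) + 1/6·log_10(1/6) + 1/6·log_10(1/6) + 1/6·log_10(1/6)]
H(X,Y) = 0.7782 dits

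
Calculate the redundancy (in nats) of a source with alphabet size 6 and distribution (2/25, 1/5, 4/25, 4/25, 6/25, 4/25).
0.0457 nats

Redundancy measures how far a source is from maximum entropy:
R = H_max - H(X)

Maximum entropy for 6 symbols: H_max = log_e(6) = 1.7918 nats
Actual entropy: H(X) = 1.7461 nats
Redundancy: R = 1.7918 - 1.7461 = 0.0457 nats

This redundancy represents potential for compression: the source could be compressed by 0.0457 nats per symbol.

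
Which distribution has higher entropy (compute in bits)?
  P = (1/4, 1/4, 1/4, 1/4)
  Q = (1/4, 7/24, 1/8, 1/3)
P

Computing entropies in bits:
H(P) = 2.0000
H(Q) = 1.9218

Distribution P has higher entropy.

Intuition: The distribution closer to uniform (more spread out) has higher entropy.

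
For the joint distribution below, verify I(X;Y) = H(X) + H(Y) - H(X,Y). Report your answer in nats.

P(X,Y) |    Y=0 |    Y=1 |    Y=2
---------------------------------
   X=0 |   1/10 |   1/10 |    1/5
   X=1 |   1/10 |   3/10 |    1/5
I(X;Y) = 0.0322 nats

Mutual information has multiple equivalent forms:
- I(X;Y) = H(X) - H(X|Y)
- I(X;Y) = H(Y) - H(Y|X)
- I(X;Y) = H(X) + H(Y) - H(X,Y)

Computing all quantities:
H(X) = 0.6730, H(Y) = 1.0549, H(X,Y) = 1.6957
H(X|Y) = 0.6408, H(Y|X) = 1.0227

Verification:
H(X) - H(X|Y) = 0.6730 - 0.6408 = 0.0322
H(Y) - H(Y|X) = 1.0549 - 1.0227 = 0.0322
H(X) + H(Y) - H(X,Y) = 0.6730 + 1.0549 - 1.6957 = 0.0322

All forms give I(X;Y) = 0.0322 nats. ✓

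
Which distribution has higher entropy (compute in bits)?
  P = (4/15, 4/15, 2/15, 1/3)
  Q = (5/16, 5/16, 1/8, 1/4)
P

Computing entropies in bits:
H(P) = 1.9329
H(Q) = 1.9238

Distribution P has higher entropy.

Intuition: The distribution closer to uniform (more spread out) has higher entropy.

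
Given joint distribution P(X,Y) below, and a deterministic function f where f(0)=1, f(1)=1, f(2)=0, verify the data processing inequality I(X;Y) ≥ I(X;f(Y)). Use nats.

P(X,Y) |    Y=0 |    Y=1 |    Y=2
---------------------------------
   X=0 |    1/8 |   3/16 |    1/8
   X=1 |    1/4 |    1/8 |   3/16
I(X;Y) = 0.0260, I(X;f(Y)) = 0.0013, inequality holds: 0.0260 ≥ 0.0013

Data Processing Inequality: For any Markov chain X → Y → Z, we have I(X;Y) ≥ I(X;Z).

Here Z = f(Y) is a deterministic function of Y, forming X → Y → Z.

Original I(X;Y) = 0.0260 nats

After applying f:
P(X,Z) where Z=f(Y):
- P(X,Z=0) = P(X,Y=2)
- P(X,Z=1) = P(X,Y=0) + P(X,Y=1)

I(X;Z) = I(X;f(Y)) = 0.0013 nats

Verification: 0.0260 ≥ 0.0013 ✓

Information cannot be created by processing; the function f can only lose information about X.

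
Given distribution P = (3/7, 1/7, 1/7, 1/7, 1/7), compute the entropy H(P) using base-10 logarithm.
0.6406 dits

Shannon entropy is H(X) = -Σ p(x) log p(x).

For P = (3/7, 1/7, 1/7, 1/7, 1/7):
H = -3/7 × log_10(3/7) -1/7 × log_10(1/7) -1/7 × log_10(1/7) -1/7 × log_10(1/7) -1/7 × log_10(1/7)
H = 0.6406 dits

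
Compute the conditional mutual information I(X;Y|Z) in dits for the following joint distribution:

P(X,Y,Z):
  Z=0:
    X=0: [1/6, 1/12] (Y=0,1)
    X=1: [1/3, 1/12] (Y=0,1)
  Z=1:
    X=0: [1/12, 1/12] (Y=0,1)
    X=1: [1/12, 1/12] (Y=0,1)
0.0032 dits

Conditional mutual information: I(X;Y|Z) = H(X|Z) + H(Y|Z) - H(X,Y|Z)

H(Z) = 0.2764
H(X,Z) = 0.5683 → H(X|Z) = 0.2919
H(Y,Z) = 0.5396 → H(Y|Z) = 0.2632
H(X,Y,Z) = 0.8283 → H(X,Y|Z) = 0.5519

I(X;Y|Z) = 0.2919 + 0.2632 - 0.5519 = 0.0032 dits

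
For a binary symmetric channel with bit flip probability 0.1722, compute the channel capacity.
0.3373 bits

For a binary symmetric channel (BSC) with error probability p:
Capacity C = 1 - H(p) bits per symbol

where H(p) = -p log₂(p) - (1-p) log₂(1-p) is the binary entropy function.

H(0.1722) = 0.6627 bits
C = 1 - 0.6627 = 0.3373 bits per symbol

This means we can reliably transmit up to 0.3373 bits of information per channel use.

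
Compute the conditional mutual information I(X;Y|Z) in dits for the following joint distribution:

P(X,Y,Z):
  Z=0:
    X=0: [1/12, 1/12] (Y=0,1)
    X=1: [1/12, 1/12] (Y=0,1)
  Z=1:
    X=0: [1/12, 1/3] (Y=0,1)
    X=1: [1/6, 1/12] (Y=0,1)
0.0319 dits

Conditional mutual information: I(X;Y|Z) = H(X|Z) + H(Y|Z) - H(X,Y|Z)

H(Z) = 0.2764
H(X,Z) = 0.5683 → H(X|Z) = 0.2919
H(Y,Z) = 0.5683 → H(Y|Z) = 0.2919
H(X,Y,Z) = 0.8283 → H(X,Y|Z) = 0.5519

I(X;Y|Z) = 0.2919 + 0.2919 - 0.5519 = 0.0319 dits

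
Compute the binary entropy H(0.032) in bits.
0.2043 bits

The binary entropy function is:
H(p) = -p log(p) - (1-p) log(1-p)

H(0.032) = -0.032 × log_2(0.032) - 0.968 × log_2(0.968)
H(0.032) = 0.2043 bits

Note: Binary entropy is maximized at p=0.5 (H=1 bit) and minimized at p=0 or p=1 (H=0).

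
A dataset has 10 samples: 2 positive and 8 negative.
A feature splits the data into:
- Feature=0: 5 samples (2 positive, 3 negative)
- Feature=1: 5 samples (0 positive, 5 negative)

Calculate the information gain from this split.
0.2365 bits

Information Gain = H(Y) - H(Y|Feature)

Before split:
P(positive) = 2/10 = 0.2000
H(Y) = 0.7219 bits

After split:
Feature=0: H = 0.9710 bits (weight = 5/10)
Feature=1: H = 0.0000 bits (weight = 5/10)
H(Y|Feature) = (5/10)×0.9710 + (5/10)×0.0000 = 0.4855 bits

Information Gain = 0.7219 - 0.4855 = 0.2365 bits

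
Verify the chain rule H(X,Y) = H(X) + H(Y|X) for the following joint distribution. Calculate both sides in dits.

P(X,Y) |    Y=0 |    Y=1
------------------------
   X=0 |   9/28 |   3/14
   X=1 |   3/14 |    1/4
H(X,Y) = 0.5957, H(X) = 0.2999, H(Y|X) = 0.2957 (all in dits)

Chain rule: H(X,Y) = H(X) + H(Y|X)

Left side — joint entropy directly:
H(X,Y) = -Σ p(x,y) log p(x,y) = 0.5957 dits

Right side — compute H(Y|X) from the conditional distributions:
P(X) = (15/28, 13/28), so H(X) = 0.2999 dits
H(Y|X) = Σ_x P(X=x) · H(Y|X=x):
  P(Y|X=0) = (3/5, 2/5), H(Y|X=0) = 0.2923, weight P(X=0) = 15/28
  P(Y|X=1) = (6/13, 7/13), H(Y|X=1) = 0.2997, weight P(X=1) = 13/28
H(Y|X) = 0.2957 dits

H(X) + H(Y|X) = 0.2999 + 0.2957 = 0.5957 dits

Both sides equal 0.5957 dits. ✓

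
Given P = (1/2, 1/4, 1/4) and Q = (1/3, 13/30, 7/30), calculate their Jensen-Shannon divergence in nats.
0.0210 nats

Jensen-Shannon divergence is:
JSD(P||Q) = 0.5 × D_KL(P||M) + 0.5 × D_KL(Q||M)
where M = 0.5 × (P + Q) is the mixture distribution.

M = 0.5 × (1/2, 1/4, 1/4) + 0.5 × (1/3, 13/30, 7/30) = (5/12, 0.341667, 0.241667)

D_KL(P||M) = 0.0215 nats
D_KL(Q||M) = 0.0204 nats

JSD(P||Q) = 0.5 × 0.0215 + 0.5 × 0.0204 = 0.0210 nats

Unlike KL divergence, JSD is symmetric and bounded: 0 ≤ JSD ≤ log(2).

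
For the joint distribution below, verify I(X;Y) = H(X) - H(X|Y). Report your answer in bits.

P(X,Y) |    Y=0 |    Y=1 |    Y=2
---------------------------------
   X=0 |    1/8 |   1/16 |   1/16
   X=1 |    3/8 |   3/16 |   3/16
I(X;Y) = 0.0000 bits

Mutual information has multiple equivalent forms:
- I(X;Y) = H(X) - H(X|Y)
- I(X;Y) = H(Y) - H(Y|X)
- I(X;Y) = H(X) + H(Y) - H(X,Y)

Computing all quantities:
H(X) = 0.8113, H(Y) = 1.5000, H(X,Y) = 2.3113
H(X|Y) = 0.8113, H(Y|X) = 1.5000

Verification:
H(X) - H(X|Y) = 0.8113 - 0.8113 = 0.0000
H(Y) - H(Y|X) = 1.5000 - 1.5000 = 0.0000
H(X) + H(Y) - H(X,Y) = 0.8113 + 1.5000 - 2.3113 = 0.0000

All forms give I(X;Y) = 0.0000 bits. ✓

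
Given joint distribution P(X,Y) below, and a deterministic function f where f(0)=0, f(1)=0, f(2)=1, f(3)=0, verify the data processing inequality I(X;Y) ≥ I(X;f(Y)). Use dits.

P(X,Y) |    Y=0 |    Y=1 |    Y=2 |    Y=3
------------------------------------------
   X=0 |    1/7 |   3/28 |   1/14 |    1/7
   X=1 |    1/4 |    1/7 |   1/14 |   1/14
I(X;Y) = 0.0117, I(X;f(Y)) = 0.0002, inequality holds: 0.0117 ≥ 0.0002

Data Processing Inequality: For any Markov chain X → Y → Z, we have I(X;Y) ≥ I(X;Z).

Here Z = f(Y) is a deterministic function of Y, forming X → Y → Z.

Original I(X;Y) = 0.0117 dits

After applying f:
P(X,Z) where Z=f(Y):
- P(X,Z=0) = P(X,Y=0) + P(X,Y=1) + P(X,Y=3)
- P(X,Z=1) = P(X,Y=2)

I(X;Z) = I(X;f(Y)) = 0.0002 dits

Verification: 0.0117 ≥ 0.0002 ✓

Information cannot be created by processing; the function f can only lose information about X.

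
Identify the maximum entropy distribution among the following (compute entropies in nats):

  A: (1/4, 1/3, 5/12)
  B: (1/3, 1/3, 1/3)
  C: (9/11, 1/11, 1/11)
B

For a discrete distribution over n outcomes, entropy is maximized by the uniform distribution.

Computing entropies:
H(A) = 1.0776 nats
H(B) = 1.0986 nats
H(C) = 0.6002 nats

The uniform distribution (where all probabilities equal 1/3) achieves the maximum entropy of log_e(3) = 1.0986 nats.

Distribution B has the highest entropy.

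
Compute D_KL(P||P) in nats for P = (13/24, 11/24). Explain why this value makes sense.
0.0000 nats

KL divergence satisfies the Gibbs inequality: D_KL(P||Q) ≥ 0 for all distributions P, Q.

D_KL(P||Q) = Σ p(x) log(p(x)/q(x))
Each term is p(x) × log_e(p(x)/p(x)) = p(x) × log_e(1) = 0, so the sum is 0.
D_KL(P||Q) = 0.0000 nats

When P = Q, the KL divergence is exactly 0, as there is no 'divergence' between identical distributions.

This non-negativity is a fundamental property: relative entropy cannot be negative because it measures how different Q is from P.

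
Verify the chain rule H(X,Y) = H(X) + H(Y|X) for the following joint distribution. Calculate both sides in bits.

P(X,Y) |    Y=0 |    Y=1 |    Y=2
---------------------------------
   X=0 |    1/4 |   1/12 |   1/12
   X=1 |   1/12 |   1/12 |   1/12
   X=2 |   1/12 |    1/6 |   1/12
H(X,Y) = 3.0221, H(X) = 1.5546, H(Y|X) = 1.4675 (all in bits)

Chain rule: H(X,Y) = H(X) + H(Y|X)

Left side — joint entropy directly:
H(X,Y) = -Σ p(x,y) log p(x,y) = 3.0221 bits

Right side — compute H(Y|X) from the conditional distributions:
P(X) = (5/12, 1/4, 1/3), so H(X) = 1.5546 bits
H(Y|X) = Σ_x P(X=x) · H(Y|X=x):
  P(Y|X=0) = (3/5, 1/5, 1/5), H(Y|X=0) = 1.3710, weight P(X=0) = 5/12
  P(Y|X=1) = (1/3, 1/3, 1/3), H(Y|X=1) = 1.5850, weight P(X=1) = 1/4
  P(Y|X=2) = (1/4, 1/2, 1/4), H(Y|X=2) = 1.5000, weight P(X=2) = 1/3
H(Y|X) = 1.4675 bits

H(X) + H(Y|X) = 1.5546 + 1.4675 = 3.0221 bits

Both sides equal 3.0221 bits. ✓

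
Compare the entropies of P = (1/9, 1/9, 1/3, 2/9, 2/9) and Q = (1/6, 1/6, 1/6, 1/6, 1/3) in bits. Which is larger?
Q

Computing entropies in bits:
H(P) = 2.1972
H(Q) = 2.2516

Distribution Q has higher entropy.

Intuition: The distribution closer to uniform (more spread out) has higher entropy.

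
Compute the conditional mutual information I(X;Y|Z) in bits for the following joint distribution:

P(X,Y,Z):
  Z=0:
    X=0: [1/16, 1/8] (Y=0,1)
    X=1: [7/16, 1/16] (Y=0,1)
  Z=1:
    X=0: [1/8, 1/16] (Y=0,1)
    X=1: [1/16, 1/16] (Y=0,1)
0.1435 bits

Conditional mutual information: I(X;Y|Z) = H(X|Z) + H(Y|Z) - H(X,Y|Z)

H(Z) = 0.8960
H(X,Z) = 1.7806 → H(X|Z) = 0.8846
H(Y,Z) = 1.7806 → H(Y|Z) = 0.8846
H(X,Y,Z) = 2.5218 → H(X,Y|Z) = 1.6257

I(X;Y|Z) = 0.8846 + 0.8846 - 1.6257 = 0.1435 bits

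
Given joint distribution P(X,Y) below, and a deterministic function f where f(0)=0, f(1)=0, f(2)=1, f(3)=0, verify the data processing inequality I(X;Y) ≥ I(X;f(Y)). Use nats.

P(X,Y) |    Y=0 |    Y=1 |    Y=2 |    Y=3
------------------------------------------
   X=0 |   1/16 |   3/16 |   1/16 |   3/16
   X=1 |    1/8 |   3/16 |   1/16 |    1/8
I(X;Y) = 0.0169, I(X;f(Y)) = 0.0000, inequality holds: 0.0169 ≥ 0.0000

Data Processing Inequality: For any Markov chain X → Y → Z, we have I(X;Y) ≥ I(X;Z).

Here Z = f(Y) is a deterministic function of Y, forming X → Y → Z.

Original I(X;Y) = 0.0169 nats

After applying f:
P(X,Z) where Z=f(Y):
- P(X,Z=0) = P(X,Y=0) + P(X,Y=1) + P(X,Y=3)
- P(X,Z=1) = P(X,Y=2)

I(X;Z) = I(X;f(Y)) = 0.0000 nats

Verification: 0.0169 ≥ 0.0000 ✓

Information cannot be created by processing; the function f can only lose information about X.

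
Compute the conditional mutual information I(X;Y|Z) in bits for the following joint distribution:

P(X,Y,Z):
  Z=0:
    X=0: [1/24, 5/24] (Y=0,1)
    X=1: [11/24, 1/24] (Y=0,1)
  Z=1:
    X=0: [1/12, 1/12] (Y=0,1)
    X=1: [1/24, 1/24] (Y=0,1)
0.3193 bits

Conditional mutual information: I(X;Y|Z) = H(X|Z) + H(Y|Z) - H(X,Y|Z)

H(Z) = 0.8113
H(X,Z) = 1.7296 → H(X|Z) = 0.9183
H(Y,Z) = 1.7500 → H(Y|Z) = 0.9387
H(X,Y,Z) = 2.3490 → H(X,Y|Z) = 1.5377

I(X;Y|Z) = 0.9183 + 0.9387 - 1.5377 = 0.3193 bits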